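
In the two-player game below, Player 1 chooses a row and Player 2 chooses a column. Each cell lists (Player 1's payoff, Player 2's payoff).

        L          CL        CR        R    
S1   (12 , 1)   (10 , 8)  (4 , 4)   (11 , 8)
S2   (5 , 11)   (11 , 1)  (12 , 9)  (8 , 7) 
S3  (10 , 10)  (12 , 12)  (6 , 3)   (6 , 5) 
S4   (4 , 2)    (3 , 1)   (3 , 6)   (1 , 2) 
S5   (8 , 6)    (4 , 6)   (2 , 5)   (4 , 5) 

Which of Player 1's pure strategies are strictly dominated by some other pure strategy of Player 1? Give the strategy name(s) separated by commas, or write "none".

S4, S5

S1: no other strategy beats it everywhere (S2 at L (12>5); S3 at L (12>10); S4 at L (12>4); S5 at L (12>8)).
S2: no other strategy beats it everywhere (S1 at CL (11>10); S3 at CR (12>6); S4 at L (5>4); S5 at CL (11>4)).
S3: no other strategy beats it everywhere (S1 at CL (12>10); S2 at L (10>5); S4 at L (10>4); S5 at L (10>8)).
S1 strictly dominates S4 — L: 12>4, CL: 10>3, CR: 4>3, R: 11>1.
S5: dominated, since S1 does at least as well everywhere (L: 12>8, CL: 10>4, CR: 4>2, R: 11>4).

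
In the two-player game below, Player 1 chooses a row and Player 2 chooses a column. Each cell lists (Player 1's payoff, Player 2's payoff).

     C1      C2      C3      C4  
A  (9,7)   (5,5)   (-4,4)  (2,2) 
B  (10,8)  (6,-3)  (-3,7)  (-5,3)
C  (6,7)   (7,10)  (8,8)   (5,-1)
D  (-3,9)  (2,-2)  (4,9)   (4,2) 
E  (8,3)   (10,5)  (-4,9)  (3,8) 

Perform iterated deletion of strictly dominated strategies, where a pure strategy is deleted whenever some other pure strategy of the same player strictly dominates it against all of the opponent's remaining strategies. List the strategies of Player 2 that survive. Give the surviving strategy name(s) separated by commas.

For Player 1, C strictly dominates D on the remaining columns (C1: 6>-3, C2: 7>2, C3: 8>4, C4: 5>4); eliminate D.
Player 2's strategy C4 is strictly dominated by C3 (A: 4>2, B: 7>3, C: 8>-1, E: 9>8) and is removed.
Row A is eliminated: B beats it against every remaining column (C1: 10>9, C2: 6>5, C3: -3>-4).
Among the remaining strategies, none is strictly dominated by another pure strategy of the same player, so the elimination stops.
Surviving strategies — Player 1: {B, C, E}; Player 2: {C1, C2, C3}.

C1, C2, C3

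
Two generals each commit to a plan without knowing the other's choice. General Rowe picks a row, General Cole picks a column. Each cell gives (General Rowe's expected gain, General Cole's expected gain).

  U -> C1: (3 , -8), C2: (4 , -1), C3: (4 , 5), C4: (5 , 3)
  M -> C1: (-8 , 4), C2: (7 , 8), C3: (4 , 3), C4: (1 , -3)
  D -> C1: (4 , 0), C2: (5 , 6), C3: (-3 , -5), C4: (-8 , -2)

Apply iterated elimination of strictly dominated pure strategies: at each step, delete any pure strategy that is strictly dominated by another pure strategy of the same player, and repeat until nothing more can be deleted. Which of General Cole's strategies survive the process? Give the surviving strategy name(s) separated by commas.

For General Cole, C2 strictly dominates C1 on the remaining rows (U: -1>-8, M: 8>4, D: 6>0); eliminate C1.
General Rowe's strategy D is strictly dominated by M (C2: 7>5, C3: 4>-3, C4: 1>-8) and is removed.
General Cole's strategy C4 is strictly dominated by C3 (U: 5>3, M: 3>-3) and is removed.
Among the remaining strategies, none is strictly dominated by another pure strategy of the same player, so the elimination stops.
Surviving strategies — General Rowe: {U, M}; General Cole: {C2, C3}.

C2, C3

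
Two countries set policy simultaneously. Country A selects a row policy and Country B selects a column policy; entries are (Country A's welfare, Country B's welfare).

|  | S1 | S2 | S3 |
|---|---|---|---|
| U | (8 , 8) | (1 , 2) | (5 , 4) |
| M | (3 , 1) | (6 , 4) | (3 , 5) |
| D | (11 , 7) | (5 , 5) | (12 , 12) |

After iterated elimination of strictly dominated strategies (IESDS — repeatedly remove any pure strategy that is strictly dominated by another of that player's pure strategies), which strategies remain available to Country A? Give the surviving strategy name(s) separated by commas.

Row U is eliminated: D beats it against every remaining column (S1: 11>8, S2: 5>1, S3: 12>5).
Country B's strategy S1 is strictly dominated by S3 (M: 5>1, D: 12>7) and is removed.
Column S2 is eliminated: S3 beats it against every remaining row (M: 5>4, D: 12>5).
For Country A, D strictly dominates M on the remaining columns (S3: 12>3); eliminate M.
Among the remaining strategies, none is strictly dominated by another pure strategy of the same player, so the elimination stops.
Surviving strategies — Country A: {D}; Country B: {S3}.

D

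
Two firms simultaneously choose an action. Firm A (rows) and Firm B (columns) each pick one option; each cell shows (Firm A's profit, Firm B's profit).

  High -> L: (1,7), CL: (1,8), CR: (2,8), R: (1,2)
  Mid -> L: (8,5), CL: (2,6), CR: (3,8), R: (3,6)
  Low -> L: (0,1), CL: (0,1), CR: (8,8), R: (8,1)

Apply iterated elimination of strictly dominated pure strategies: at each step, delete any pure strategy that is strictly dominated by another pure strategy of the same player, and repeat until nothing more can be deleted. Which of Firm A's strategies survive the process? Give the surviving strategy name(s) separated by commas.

Row High is eliminated: Mid beats it against every remaining column (L: 8>1, CL: 2>1, CR: 3>2, R: 3>1).
Firm B's strategy L is strictly dominated by CR (Mid: 8>5, Low: 8>1) and is removed.
Firm B's strategy CL is strictly dominated by CR (Mid: 8>6, Low: 8>1) and is removed.
For Firm A, Low strictly dominates Mid on the remaining columns (CR: 8>3, R: 8>3); eliminate Mid.
For Firm B, CR strictly dominates R on the remaining rows (Low: 8>1); eliminate R.
Among the remaining strategies, none is strictly dominated by another pure strategy of the same player, so the elimination stops.
Surviving strategies — Firm A: {Low}; Firm B: {CR}.

Low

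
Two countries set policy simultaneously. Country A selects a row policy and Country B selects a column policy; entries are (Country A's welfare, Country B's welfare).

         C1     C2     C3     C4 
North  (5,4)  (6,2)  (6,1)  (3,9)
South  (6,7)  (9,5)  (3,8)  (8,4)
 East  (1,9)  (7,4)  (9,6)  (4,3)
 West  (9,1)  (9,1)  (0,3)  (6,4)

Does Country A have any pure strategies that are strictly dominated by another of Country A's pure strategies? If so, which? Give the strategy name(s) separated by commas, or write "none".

North is not dominated — it holds its own against South at C3 (6>3); East at C1 (5>1); West at C3 (6>0).
South: no other strategy beats it everywhere (North at C1 (6>5); East at C1 (6>1); West at C2 (9=9)).
East is not dominated — it holds its own against North at C2 (7>6); South at C3 (9>3); West at C3 (9>0).
Nothing dominates West: North at C1 (9>5); South at C1 (9>6); East at C1 (9>1).

none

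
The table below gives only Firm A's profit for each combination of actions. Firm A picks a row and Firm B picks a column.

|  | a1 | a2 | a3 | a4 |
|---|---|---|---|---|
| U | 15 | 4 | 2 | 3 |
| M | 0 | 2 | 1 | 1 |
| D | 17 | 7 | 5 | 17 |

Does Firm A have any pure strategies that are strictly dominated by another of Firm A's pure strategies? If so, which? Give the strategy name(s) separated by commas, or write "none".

U is strictly dominated by D (a1: 17>15, a2: 7>4, a3: 5>2, a4: 17>3).
U strictly dominates M — a1: 15>0, a2: 4>2, a3: 2>1, a4: 3>1.
D: no other strategy beats it everywhere (U at a1 (17>15); M at a1 (17>0)).

U, M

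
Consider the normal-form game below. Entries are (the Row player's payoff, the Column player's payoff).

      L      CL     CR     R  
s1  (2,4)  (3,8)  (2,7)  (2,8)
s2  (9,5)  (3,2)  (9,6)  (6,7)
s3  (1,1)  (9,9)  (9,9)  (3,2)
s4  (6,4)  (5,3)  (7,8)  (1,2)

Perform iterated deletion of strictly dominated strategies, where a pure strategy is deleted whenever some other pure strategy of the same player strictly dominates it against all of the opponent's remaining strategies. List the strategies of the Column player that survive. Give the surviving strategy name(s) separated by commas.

CL, CR, R

Column L is eliminated: CR beats it against every remaining row (s1: 7>4, s2: 6>5, s3: 9>1, s4: 8>4).
For the Row player, s3 strictly dominates s1 on the remaining columns (CL: 9>3, CR: 9>2, R: 3>2); eliminate s1.
The Row player's strategy s4 is strictly dominated by s3 (CL: 9>5, CR: 9>7, R: 3>1) and is removed.
Among the remaining strategies, none is strictly dominated by another pure strategy of the same player, so the elimination stops.
Surviving strategies — the Row player: {s2, s3}; the Column player: {CL, CR, R}.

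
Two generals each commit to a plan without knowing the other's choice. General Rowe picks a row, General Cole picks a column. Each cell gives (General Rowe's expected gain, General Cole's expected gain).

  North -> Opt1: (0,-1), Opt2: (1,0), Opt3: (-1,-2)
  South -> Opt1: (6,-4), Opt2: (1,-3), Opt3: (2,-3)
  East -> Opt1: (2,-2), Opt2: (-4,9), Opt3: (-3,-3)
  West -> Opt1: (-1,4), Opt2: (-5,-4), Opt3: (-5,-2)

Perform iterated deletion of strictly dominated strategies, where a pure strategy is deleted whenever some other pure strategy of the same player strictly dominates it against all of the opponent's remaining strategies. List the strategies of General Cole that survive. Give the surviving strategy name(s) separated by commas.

Opt2, Opt3

General Rowe's strategy East is strictly dominated by South (Opt1: 6>2, Opt2: 1>-4, Opt3: 2>-3) and is removed.
Row West is eliminated: North beats it against every remaining column (Opt1: 0>-1, Opt2: 1>-5, Opt3: -1>-5).
Column Opt1 is eliminated: Opt2 beats it against every remaining row (North: 0>-1, South: -3>-4).
Among the remaining strategies, none is strictly dominated by another pure strategy of the same player, so the elimination stops.
Surviving strategies — General Rowe: {North, South}; General Cole: {Opt2, Opt3}.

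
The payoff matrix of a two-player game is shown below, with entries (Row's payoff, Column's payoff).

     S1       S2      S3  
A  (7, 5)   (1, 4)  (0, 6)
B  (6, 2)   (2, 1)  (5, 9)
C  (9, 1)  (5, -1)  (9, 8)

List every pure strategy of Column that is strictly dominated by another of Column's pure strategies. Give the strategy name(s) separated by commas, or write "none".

S1: dominated, since S3 does at least as well everywhere (A: 6>5, B: 9>2, C: 8>1).
S1 strictly dominates S2 — A: 5>4, B: 2>1, C: 1>-1.
S3: no other strategy beats it everywhere (S1 at A (6>5); S2 at A (6>4)).

S1, S2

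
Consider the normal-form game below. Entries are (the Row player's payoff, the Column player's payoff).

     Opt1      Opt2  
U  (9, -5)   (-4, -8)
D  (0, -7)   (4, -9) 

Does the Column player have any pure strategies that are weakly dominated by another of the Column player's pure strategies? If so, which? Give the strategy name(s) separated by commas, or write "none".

Opt2

Nothing dominates Opt1: Opt2 at U (-5>-8).
Opt2: dominated, since Opt1 does at least as well everywhere (U: -5>-8, D: -7>-9).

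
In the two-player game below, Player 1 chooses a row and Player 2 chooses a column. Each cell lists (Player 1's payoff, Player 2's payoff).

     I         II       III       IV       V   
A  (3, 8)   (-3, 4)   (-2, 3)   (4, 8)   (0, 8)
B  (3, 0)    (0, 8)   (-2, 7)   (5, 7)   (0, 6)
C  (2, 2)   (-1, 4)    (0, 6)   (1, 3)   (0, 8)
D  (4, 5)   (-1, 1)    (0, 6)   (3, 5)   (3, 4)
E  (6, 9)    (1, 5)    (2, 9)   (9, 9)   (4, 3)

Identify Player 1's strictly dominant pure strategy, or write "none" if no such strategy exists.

E vs A: I: 6>3, II: 1>-3, III: 2>-2, IV: 9>4, V: 4>0.
E vs B: I: 6>3, II: 1>0, III: 2>-2, IV: 9>5, V: 4>0.
E vs C: I: 6>2, II: 1>-1, III: 2>0, IV: 9>1, V: 4>0.
E vs D: I: 6>4, II: 1>-1, III: 2>0, IV: 9>3, V: 4>3.
E strictly beats every other strategy against every opponent action, so it is strictly dominant.

E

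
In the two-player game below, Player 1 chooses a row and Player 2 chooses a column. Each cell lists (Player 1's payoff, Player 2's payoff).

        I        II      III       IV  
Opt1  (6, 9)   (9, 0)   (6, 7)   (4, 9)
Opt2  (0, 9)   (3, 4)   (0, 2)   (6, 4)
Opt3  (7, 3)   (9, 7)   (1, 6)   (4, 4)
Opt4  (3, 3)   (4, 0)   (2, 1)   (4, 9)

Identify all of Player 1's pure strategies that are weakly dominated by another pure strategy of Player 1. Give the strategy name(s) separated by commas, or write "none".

Opt4

Opt1: no other strategy beats it everywhere (Opt2 at I (6>0); Opt3 at III (6>1); Opt4 at I (6>3)).
Nothing dominates Opt2: Opt1 at IV (6>4); Opt3 at IV (6>4); Opt4 at IV (6>4).
Nothing dominates Opt3: Opt1 at I (7>6); Opt2 at I (7>0); Opt4 at I (7>3).
Opt4: dominated, since Opt1 does at least as well everywhere (I: 6>3, II: 9>4, III: 6>2, IV: 4=4).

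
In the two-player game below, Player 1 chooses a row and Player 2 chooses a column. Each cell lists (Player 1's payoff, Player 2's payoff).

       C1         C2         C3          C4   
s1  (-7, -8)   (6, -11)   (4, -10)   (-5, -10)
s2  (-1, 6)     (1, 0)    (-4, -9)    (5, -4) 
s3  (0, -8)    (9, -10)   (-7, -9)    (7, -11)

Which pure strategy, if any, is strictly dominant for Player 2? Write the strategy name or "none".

C1 vs C2: s1: -8>-11, s2: 6>0, s3: -8>-10.
C1 vs C3: s1: -8>-10, s2: 6>-9, s3: -8>-9.
C1 vs C4: s1: -8>-10, s2: 6>-4, s3: -8>-11.
C1 strictly beats every other strategy against every opponent action, so it is strictly dominant.

C1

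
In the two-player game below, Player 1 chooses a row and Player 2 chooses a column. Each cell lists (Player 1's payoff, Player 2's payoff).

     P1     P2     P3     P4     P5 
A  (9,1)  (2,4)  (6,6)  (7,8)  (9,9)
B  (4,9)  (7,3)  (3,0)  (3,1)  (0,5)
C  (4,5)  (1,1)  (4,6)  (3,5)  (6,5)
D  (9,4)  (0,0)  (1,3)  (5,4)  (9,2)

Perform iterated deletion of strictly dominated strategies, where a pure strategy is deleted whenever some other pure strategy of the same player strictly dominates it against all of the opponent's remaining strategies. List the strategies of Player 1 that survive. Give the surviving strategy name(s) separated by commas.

A, D

For Player 1, A strictly dominates C on the remaining columns (P1: 9>4, P2: 2>1, P3: 6>4, P4: 7>3, P5: 9>6); eliminate C.
For Player 2, P5 strictly dominates P2 on the remaining rows (A: 9>4, B: 5>3, D: 2>0); eliminate P2.
Row B is eliminated: A beats it against every remaining column (P1: 9>4, P3: 6>3, P4: 7>3, P5: 9>0).
For Player 2, P4 strictly dominates P3 on the remaining rows (A: 8>6, D: 4>3); eliminate P3.
Among the remaining strategies, none is strictly dominated by another pure strategy of the same player, so the elimination stops.
Surviving strategies — Player 1: {A, D}; Player 2: {P1, P4, P5}.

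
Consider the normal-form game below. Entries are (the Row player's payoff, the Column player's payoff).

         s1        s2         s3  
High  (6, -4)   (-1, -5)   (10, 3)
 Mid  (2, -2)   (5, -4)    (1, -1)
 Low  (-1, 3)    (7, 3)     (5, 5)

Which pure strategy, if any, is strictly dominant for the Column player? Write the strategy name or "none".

s3

s3 vs s1: High: 3>-4, Mid: -1>-2, Low: 5>3.
s3 vs s2: High: 3>-5, Mid: -1>-4, Low: 5>3.
s3 strictly beats every other strategy against every opponent action, so it is strictly dominant.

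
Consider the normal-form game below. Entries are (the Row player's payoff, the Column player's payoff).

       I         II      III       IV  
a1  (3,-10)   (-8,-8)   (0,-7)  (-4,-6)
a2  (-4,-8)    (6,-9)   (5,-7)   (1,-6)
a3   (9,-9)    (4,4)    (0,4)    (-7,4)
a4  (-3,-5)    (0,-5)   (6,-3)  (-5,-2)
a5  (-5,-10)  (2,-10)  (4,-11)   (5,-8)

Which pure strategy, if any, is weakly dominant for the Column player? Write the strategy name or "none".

IV

IV vs I: a1: -6>-10, a2: -6>-8, a3: 4>-9, a4: -2>-5, a5: -8>-10.
IV vs II: a1: -6>-8, a2: -6>-9, a3: 4=4, a4: -2>-5, a5: -8>-10.
IV vs III: a1: -6>-7, a2: -6>-7, a3: 4=4, a4: -2>-3, a5: -8>-11.
IV is at least as good as every other strategy against every opponent action, so it is weakly dominant.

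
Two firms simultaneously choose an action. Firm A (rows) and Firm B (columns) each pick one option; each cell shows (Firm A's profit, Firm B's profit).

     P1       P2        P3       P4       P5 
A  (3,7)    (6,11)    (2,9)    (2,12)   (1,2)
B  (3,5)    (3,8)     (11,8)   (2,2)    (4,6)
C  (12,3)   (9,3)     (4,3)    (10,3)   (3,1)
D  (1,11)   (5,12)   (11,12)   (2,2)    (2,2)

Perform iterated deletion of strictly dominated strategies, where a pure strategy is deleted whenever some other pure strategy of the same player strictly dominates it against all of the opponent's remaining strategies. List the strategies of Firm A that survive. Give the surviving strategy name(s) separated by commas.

B, C, D

Firm A's strategy A is strictly dominated by C (P1: 12>3, P2: 9>6, P3: 4>2, P4: 10>2, P5: 3>1) and is removed.
Firm B's strategy P5 is strictly dominated by P2 (B: 8>6, C: 3>1, D: 12>2) and is removed.
Among the remaining strategies, none is strictly dominated by another pure strategy of the same player, so the elimination stops.
Surviving strategies — Firm A: {B, C, D}; Firm B: {P1, P2, P3, P4}.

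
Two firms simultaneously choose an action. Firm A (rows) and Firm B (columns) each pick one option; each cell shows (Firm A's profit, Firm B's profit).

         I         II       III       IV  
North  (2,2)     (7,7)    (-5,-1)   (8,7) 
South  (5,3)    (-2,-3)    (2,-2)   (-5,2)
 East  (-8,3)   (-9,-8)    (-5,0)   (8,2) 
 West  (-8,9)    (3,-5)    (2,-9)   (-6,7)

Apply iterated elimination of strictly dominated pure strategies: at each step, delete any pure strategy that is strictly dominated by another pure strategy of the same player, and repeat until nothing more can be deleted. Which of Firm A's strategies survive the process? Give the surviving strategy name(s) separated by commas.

For Firm B, I strictly dominates III on the remaining rows (North: 2>-1, South: 3>-2, East: 3>0, West: 9>-9); eliminate III.
For Firm A, North strictly dominates West on the remaining columns (I: 2>-8, II: 7>3, IV: 8>-6); eliminate West.
Among the remaining strategies, none is strictly dominated by another pure strategy of the same player, so the elimination stops.
Surviving strategies — Firm A: {North, South, East}; Firm B: {I, II, IV}.

North, South, East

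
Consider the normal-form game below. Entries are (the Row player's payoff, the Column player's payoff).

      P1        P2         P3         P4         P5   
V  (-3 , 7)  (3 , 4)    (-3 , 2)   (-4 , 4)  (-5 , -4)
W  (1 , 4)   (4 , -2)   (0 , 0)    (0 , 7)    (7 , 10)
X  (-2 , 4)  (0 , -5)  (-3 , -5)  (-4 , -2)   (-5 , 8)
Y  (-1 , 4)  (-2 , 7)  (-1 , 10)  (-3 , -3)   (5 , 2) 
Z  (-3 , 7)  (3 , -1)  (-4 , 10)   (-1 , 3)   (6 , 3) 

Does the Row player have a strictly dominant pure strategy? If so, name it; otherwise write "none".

W

W vs V: P1: 1>-3, P2: 4>3, P3: 0>-3, P4: 0>-4, P5: 7>-5.
W vs X: P1: 1>-2, P2: 4>0, P3: 0>-3, P4: 0>-4, P5: 7>-5.
W vs Y: P1: 1>-1, P2: 4>-2, P3: 0>-1, P4: 0>-3, P5: 7>5.
W vs Z: P1: 1>-3, P2: 4>3, P3: 0>-4, P4: 0>-1, P5: 7>6.
W strictly beats every other strategy against every opponent action, so it is strictly dominant.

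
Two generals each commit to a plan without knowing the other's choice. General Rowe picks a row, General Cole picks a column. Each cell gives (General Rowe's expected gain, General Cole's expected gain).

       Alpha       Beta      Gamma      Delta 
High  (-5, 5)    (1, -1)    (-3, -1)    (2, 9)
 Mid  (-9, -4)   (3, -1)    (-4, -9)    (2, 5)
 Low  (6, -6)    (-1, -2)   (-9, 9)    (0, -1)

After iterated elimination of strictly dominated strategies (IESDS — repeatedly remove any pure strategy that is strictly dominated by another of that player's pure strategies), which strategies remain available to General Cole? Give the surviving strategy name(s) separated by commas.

Column Alpha is eliminated: Delta beats it against every remaining row (High: 9>5, Mid: 5>-4, Low: -1>-6).
Row Low is eliminated: High beats it against every remaining column (Beta: 1>-1, Gamma: -3>-9, Delta: 2>0).
Column Beta is eliminated: Delta beats it against every remaining row (High: 9>-1, Mid: 5>-1).
General Cole's strategy Gamma is strictly dominated by Delta (High: 9>-1, Mid: 5>-9) and is removed.
Among the remaining strategies, none is strictly dominated by another pure strategy of the same player, so the elimination stops.
Surviving strategies — General Rowe: {High, Mid}; General Cole: {Delta}.

Delta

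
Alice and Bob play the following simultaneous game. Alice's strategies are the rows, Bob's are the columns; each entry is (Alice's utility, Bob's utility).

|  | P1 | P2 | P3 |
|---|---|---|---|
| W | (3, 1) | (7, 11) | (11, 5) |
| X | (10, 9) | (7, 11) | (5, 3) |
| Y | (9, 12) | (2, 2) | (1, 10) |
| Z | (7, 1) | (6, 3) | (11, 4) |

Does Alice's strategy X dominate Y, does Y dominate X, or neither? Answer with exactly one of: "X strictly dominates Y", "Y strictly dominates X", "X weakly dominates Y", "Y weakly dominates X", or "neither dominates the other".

X strictly dominates Y

X's payoffs vs Y's, by Bob's action — P1: 10>9, P2: 7>2, P3: 5>1.
X gives a strictly higher payoff against every action of Bob, so X strictly dominates Y.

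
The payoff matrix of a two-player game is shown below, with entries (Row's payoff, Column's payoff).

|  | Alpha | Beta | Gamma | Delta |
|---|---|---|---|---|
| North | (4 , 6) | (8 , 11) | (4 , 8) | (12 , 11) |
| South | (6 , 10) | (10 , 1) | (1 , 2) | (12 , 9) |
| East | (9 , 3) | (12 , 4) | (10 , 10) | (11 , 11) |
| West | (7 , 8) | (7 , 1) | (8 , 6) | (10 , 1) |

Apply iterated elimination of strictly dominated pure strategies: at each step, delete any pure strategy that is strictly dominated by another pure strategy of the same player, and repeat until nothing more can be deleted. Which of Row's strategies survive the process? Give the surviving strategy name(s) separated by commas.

North, South, East

For Row, East strictly dominates West on the remaining columns (Alpha: 9>7, Beta: 12>7, Gamma: 10>8, Delta: 11>10); eliminate West.
For Column, Delta strictly dominates Gamma on the remaining rows (North: 11>8, South: 9>2, East: 11>10); eliminate Gamma.
Among the remaining strategies, none is strictly dominated by another pure strategy of the same player, so the elimination stops.
Surviving strategies — Row: {North, South, East}; Column: {Alpha, Beta, Delta}.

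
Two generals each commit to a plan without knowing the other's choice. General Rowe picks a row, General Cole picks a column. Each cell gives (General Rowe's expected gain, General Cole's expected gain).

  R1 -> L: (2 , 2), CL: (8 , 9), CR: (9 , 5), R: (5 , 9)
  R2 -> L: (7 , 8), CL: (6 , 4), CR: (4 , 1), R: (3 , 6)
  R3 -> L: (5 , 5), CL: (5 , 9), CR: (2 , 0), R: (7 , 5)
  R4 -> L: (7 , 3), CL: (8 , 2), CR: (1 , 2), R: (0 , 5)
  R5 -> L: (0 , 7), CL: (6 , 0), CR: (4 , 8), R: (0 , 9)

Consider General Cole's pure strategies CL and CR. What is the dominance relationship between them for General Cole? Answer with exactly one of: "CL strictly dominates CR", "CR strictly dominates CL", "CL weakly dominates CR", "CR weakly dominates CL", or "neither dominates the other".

neither dominates the other

Compare CL to CR across each choice by General Rowe: R1: 9>5, R2: 4>1, R3: 9>0, R4: 2=2, R5: 0<8.
CL does better at R1, R2, R3 but worse at R5; neither strategy dominates the other.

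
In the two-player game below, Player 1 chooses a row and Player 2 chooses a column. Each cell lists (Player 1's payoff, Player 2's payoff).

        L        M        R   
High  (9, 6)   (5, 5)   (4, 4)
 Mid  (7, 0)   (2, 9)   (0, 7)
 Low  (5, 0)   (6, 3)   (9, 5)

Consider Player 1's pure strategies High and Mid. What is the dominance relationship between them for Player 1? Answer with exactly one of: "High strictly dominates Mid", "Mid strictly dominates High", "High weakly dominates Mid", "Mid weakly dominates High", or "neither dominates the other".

High strictly dominates Mid

High's payoffs vs Mid's, by Player 2's action — L: 9>7, M: 5>2, R: 4>0.
High gives a strictly higher payoff against each opponent action, so High strictly dominates Mid.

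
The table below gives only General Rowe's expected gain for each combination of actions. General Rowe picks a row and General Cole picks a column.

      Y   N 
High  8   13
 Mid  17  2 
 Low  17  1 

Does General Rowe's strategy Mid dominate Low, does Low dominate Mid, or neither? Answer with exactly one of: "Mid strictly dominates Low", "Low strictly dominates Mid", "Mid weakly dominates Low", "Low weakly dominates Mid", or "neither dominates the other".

Compare Mid to Low across each opponent action: Y: 17=17, N: 2>1.
Mid is at least as good everywhere and strictly better somewhere (tied only at Y), so Mid weakly but not strictly dominates Low.

Mid weakly dominates Low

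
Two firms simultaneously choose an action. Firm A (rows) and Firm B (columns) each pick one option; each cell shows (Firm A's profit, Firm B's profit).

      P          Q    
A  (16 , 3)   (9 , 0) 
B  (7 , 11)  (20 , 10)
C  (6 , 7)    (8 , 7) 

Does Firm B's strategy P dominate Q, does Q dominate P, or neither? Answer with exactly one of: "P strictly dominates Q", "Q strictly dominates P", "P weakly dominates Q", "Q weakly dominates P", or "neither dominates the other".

P weakly dominates Q

Compare P to Q across each opponent action: A: 3>0, B: 11>10, C: 7=7.
P is at least as good everywhere and strictly better somewhere (tied only at C), so P weakly but not strictly dominates Q.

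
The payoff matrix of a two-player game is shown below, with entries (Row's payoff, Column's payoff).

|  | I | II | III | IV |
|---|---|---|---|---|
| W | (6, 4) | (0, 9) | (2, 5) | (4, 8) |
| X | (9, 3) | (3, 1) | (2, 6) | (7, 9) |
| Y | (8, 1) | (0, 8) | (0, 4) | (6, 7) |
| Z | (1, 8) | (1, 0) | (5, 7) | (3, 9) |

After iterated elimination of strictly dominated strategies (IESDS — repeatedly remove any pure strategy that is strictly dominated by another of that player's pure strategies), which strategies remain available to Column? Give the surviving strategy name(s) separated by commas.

IV

Row Y is eliminated: X beats it against every remaining column (I: 9>8, II: 3>0, III: 2>0, IV: 7>6).
Column I is eliminated: IV beats it against every remaining row (W: 8>4, X: 9>3, Z: 9>8).
For Column, IV strictly dominates III on the remaining rows (W: 8>5, X: 9>6, Z: 9>7); eliminate III.
For Row, X strictly dominates W on the remaining columns (II: 3>0, IV: 7>4); eliminate W.
Row's strategy Z is strictly dominated by X (II: 3>1, IV: 7>3) and is removed.
For Column, IV strictly dominates II on the remaining rows (X: 9>1); eliminate II.
Among the remaining strategies, none is strictly dominated by another pure strategy of the same player, so the elimination stops.
Surviving strategies — Row: {X}; Column: {IV}.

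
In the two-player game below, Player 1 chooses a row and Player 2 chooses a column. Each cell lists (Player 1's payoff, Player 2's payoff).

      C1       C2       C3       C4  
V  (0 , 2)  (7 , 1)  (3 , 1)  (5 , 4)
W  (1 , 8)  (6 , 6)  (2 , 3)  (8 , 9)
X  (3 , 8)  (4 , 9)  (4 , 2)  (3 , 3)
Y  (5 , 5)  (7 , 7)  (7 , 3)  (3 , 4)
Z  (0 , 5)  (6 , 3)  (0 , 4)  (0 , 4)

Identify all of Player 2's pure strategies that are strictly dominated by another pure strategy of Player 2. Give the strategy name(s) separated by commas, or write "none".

C1 is not dominated — it holds its own against C2 at V (2>1); C3 at V (2>1); C4 at X (8>3).
C2: no other strategy beats it everywhere (C1 at X (9>8); C3 at V (1=1); C4 at X (9>3)).
C1 strictly dominates C3 — V: 2>1, W: 8>3, X: 8>2, Y: 5>3, Z: 5>4.
Nothing dominates C4: C1 at V (4>2); C2 at V (4>1); C3 at V (4>1).

C3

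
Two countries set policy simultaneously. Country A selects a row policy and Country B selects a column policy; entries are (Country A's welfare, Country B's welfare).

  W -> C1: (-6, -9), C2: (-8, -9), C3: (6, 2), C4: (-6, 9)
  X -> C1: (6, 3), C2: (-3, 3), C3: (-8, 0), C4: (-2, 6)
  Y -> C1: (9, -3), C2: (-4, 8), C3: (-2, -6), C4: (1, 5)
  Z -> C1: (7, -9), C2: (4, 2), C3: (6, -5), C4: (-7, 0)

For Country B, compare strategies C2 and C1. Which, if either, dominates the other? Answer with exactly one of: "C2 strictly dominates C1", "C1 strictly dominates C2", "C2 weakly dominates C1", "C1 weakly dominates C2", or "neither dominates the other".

C2 weakly dominates C1

Compare C2 to C1 across each choice by Country A: W: -9=-9, X: 3=3, Y: 8>-3, Z: 2>-9.
C2 is at least as good everywhere and strictly better somewhere (tied only at W, X), so C2 weakly but not strictly dominates C1.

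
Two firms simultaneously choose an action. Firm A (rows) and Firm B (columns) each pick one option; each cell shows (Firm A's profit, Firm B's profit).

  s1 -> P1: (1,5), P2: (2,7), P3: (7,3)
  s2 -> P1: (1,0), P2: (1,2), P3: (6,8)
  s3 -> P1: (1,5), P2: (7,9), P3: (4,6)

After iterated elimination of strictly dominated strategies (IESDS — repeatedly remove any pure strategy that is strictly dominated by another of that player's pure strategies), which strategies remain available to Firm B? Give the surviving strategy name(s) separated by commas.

Column P1 is eliminated: P2 beats it against every remaining row (s1: 7>5, s2: 2>0, s3: 9>5).
Firm A's strategy s2 is strictly dominated by s1 (P2: 2>1, P3: 7>6) and is removed.
Firm B's strategy P3 is strictly dominated by P2 (s1: 7>3, s3: 9>6) and is removed.
For Firm A, s3 strictly dominates s1 on the remaining columns (P2: 7>2); eliminate s1.
Among the remaining strategies, none is strictly dominated by another pure strategy of the same player, so the elimination stops.
Surviving strategies — Firm A: {s3}; Firm B: {P2}.

P2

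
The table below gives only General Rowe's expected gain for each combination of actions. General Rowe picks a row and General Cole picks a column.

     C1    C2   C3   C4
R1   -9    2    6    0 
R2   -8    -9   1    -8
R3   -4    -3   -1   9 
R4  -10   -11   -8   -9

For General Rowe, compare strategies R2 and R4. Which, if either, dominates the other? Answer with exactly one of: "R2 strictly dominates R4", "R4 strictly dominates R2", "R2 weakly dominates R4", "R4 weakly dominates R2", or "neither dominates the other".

R2's payoffs vs R4's, by General Cole's action — C1: -8>-10, C2: -9>-11, C3: 1>-8, C4: -8>-9.
R2 gives a strictly higher payoff against each choice by General Cole, so R2 strictly dominates R4.

R2 strictly dominates R4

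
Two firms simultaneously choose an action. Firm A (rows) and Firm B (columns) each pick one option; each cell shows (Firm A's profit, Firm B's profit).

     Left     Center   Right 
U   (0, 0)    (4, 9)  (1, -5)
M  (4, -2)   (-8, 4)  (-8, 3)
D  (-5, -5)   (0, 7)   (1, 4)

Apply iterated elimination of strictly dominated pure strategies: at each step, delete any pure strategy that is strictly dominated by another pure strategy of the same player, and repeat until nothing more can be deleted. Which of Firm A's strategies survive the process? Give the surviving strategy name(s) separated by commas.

For Firm B, Center strictly dominates Left on the remaining rows (U: 9>0, M: 4>-2, D: 7>-5); eliminate Left.
Firm A's strategy M is strictly dominated by U (Center: 4>-8, Right: 1>-8) and is removed.
Firm B's strategy Right is strictly dominated by Center (U: 9>-5, D: 7>4) and is removed.
Row D is eliminated: U beats it against every remaining column (Center: 4>0).
Among the remaining strategies, none is strictly dominated by another pure strategy of the same player, so the elimination stops.
Surviving strategies — Firm A: {U}; Firm B: {Center}.

U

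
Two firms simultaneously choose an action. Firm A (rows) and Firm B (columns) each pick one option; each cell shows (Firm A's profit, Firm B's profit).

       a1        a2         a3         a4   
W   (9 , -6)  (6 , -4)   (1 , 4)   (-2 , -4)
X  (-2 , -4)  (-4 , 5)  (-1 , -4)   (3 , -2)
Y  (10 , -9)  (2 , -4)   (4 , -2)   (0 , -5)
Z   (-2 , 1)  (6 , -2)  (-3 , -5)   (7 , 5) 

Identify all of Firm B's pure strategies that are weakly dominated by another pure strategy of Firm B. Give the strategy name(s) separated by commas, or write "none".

a1: dominated, since a4 does at least as well everywhere (W: -4>-6, X: -2>-4, Y: -5>-9, Z: 5>1).
a2 is not dominated — it holds its own against a1 at W (-4>-6); a3 at X (5>-4); a4 at X (5>-2).
Nothing dominates a3: a1 at W (4>-6); a2 at W (4>-4); a4 at W (4>-4).
a4: no other strategy beats it everywhere (a1 at W (-4>-6); a2 at Z (5>-2); a3 at X (-2>-4)).

a1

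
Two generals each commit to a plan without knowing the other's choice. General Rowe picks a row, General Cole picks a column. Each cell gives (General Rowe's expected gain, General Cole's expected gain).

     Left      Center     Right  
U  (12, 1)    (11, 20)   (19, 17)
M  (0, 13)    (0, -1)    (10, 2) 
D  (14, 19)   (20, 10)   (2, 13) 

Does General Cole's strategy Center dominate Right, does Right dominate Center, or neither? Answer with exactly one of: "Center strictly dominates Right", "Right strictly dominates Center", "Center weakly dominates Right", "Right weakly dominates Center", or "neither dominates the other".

Compare Center to Right across each opponent action: U: 20>17, M: -1<2, D: 10<13.
Center does better at U but worse at M, D; neither strategy dominates the other.

neither dominates the other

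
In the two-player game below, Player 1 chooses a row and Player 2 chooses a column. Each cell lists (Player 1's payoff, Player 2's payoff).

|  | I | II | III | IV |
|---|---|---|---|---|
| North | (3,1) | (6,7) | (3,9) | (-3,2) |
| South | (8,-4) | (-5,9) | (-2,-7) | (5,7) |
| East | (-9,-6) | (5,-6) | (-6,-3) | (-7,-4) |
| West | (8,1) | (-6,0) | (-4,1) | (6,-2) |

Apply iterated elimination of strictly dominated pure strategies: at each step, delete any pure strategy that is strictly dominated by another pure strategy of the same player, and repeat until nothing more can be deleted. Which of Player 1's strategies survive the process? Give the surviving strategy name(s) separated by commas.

Row East is eliminated: North beats it against every remaining column (I: 3>-9, II: 6>5, III: 3>-6, IV: -3>-7).
For Player 2, II strictly dominates IV on the remaining rows (North: 7>2, South: 9>7, West: 0>-2); eliminate IV.
Among the remaining strategies, none is strictly dominated by another pure strategy of the same player, so the elimination stops.
Surviving strategies — Player 1: {North, South, West}; Player 2: {I, II, III}.

North, South, West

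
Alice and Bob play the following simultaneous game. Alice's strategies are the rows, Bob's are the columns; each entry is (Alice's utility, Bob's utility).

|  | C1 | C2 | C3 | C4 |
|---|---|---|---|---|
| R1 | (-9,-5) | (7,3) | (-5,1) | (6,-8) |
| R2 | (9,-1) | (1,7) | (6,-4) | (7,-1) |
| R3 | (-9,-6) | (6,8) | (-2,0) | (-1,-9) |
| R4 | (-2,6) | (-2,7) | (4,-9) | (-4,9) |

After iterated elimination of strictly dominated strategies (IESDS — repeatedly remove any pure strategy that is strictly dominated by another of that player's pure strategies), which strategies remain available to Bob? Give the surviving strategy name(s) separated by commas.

C2

Alice's strategy R4 is strictly dominated by R2 (C1: 9>-2, C2: 1>-2, C3: 6>4, C4: 7>-4) and is removed.
For Bob, C2 strictly dominates C1 on the remaining rows (R1: 3>-5, R2: 7>-1, R3: 8>-6); eliminate C1.
Bob's strategy C3 is strictly dominated by C2 (R1: 3>1, R2: 7>-4, R3: 8>0) and is removed.
For Alice, R1 strictly dominates R3 on the remaining columns (C2: 7>6, C4: 6>-1); eliminate R3.
For Bob, C2 strictly dominates C4 on the remaining rows (R1: 3>-8, R2: 7>-1); eliminate C4.
For Alice, R1 strictly dominates R2 on the remaining columns (C2: 7>1); eliminate R2.
Among the remaining strategies, none is strictly dominated by another pure strategy of the same player, so the elimination stops.
Surviving strategies — Alice: {R1}; Bob: {C2}.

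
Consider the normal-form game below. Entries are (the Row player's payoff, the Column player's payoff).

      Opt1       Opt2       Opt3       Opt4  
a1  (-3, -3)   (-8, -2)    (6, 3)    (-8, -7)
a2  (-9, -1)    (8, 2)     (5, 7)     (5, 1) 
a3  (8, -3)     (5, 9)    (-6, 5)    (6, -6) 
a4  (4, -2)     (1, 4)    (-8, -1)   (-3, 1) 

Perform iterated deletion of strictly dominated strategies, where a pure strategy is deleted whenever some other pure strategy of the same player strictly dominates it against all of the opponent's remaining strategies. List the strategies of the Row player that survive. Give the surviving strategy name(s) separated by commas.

a1

The Row player's strategy a4 is strictly dominated by a3 (Opt1: 8>4, Opt2: 5>1, Opt3: -6>-8, Opt4: 6>-3) and is removed.
Column Opt1 is eliminated: Opt2 beats it against every remaining row (a1: -2>-3, a2: 2>-1, a3: 9>-3).
Column Opt4 is eliminated: Opt2 beats it against every remaining row (a1: -2>-7, a2: 2>1, a3: 9>-6).
Row a3 is eliminated: a2 beats it against every remaining column (Opt2: 8>5, Opt3: 5>-6).
Column Opt2 is eliminated: Opt3 beats it against every remaining row (a1: 3>-2, a2: 7>2).
For the Row player, a1 strictly dominates a2 on the remaining columns (Opt3: 6>5); eliminate a2.
Among the remaining strategies, none is strictly dominated by another pure strategy of the same player, so the elimination stops.
Surviving strategies — the Row player: {a1}; the Column player: {Opt3}.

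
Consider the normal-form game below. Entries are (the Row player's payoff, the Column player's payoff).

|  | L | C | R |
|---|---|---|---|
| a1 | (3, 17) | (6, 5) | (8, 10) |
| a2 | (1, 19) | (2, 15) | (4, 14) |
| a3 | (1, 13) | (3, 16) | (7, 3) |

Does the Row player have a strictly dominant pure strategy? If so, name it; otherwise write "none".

a1

a1 vs a2: L: 3>1, C: 6>2, R: 8>4.
a1 vs a3: L: 3>1, C: 6>3, R: 8>7.
a1 strictly beats every other strategy against every opponent action, so it is strictly dominant.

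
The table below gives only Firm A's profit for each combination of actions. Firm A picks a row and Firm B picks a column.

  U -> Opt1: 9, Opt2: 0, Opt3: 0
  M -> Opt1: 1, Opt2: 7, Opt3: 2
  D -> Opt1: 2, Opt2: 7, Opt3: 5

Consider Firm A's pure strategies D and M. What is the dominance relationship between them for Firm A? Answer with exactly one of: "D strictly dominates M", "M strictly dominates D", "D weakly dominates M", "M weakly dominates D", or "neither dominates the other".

D weakly dominates M

D's payoffs vs M's, by Firm B's action — Opt1: 2>1, Opt2: 7=7, Opt3: 5>2.
D is at least as good everywhere and strictly better somewhere (tied only at Opt2), so D weakly but not strictly dominates M.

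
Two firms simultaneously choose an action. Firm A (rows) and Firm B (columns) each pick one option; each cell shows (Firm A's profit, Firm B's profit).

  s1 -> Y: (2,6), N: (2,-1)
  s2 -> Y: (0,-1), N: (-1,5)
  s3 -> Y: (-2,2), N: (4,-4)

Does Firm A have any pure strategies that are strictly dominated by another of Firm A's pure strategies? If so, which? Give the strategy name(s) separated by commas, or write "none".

s1 is not dominated — it holds its own against s2 at Y (2>0); s3 at Y (2>-2).
s2 is strictly dominated by s1 (Y: 2>0, N: 2>-1).
Nothing dominates s3: s1 at N (4>2); s2 at N (4>-1).

s2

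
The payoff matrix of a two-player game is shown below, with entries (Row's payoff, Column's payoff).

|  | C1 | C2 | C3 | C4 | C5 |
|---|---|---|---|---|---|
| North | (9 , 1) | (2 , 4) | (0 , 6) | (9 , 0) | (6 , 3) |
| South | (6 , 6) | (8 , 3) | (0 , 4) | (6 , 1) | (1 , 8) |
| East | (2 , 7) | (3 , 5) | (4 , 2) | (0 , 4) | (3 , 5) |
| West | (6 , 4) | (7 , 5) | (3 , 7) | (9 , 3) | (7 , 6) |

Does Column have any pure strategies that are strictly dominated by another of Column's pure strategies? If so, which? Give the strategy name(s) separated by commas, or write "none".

C1: no other strategy beats it everywhere (C2 at South (6>3); C3 at South (6>4); C4 at North (1>0); C5 at East (7>5)).
Nothing dominates C2: C1 at North (4>1); C3 at East (5>2); C4 at North (4>0); C5 at North (4>3).
Nothing dominates C3: C1 at North (6>1); C2 at North (6>4); C4 at North (6>0); C5 at North (6>3).
C4 is strictly dominated by C1 (North: 1>0, South: 6>1, East: 7>4, West: 4>3).
C5 is not dominated — it holds its own against C1 at North (3>1); C2 at South (8>3); C3 at South (8>4); C4 at North (3>0).

C4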